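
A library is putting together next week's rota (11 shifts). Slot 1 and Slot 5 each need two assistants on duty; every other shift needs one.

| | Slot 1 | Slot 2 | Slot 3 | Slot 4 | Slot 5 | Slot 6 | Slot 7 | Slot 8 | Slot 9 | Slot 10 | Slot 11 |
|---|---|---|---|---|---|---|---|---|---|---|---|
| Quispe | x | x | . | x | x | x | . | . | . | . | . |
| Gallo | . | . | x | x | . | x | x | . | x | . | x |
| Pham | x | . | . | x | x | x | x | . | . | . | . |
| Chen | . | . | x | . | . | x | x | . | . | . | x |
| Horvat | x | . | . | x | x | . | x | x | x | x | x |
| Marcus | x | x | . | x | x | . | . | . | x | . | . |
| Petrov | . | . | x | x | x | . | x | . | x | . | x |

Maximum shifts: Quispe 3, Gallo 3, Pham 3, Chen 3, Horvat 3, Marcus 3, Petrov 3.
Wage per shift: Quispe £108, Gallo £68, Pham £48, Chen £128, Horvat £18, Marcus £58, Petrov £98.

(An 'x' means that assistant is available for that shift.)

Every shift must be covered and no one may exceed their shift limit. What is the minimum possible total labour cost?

£674

Slot 8 can only be covered by Horvat, so that assignment is forced.
Slot 10 can only be covered by Horvat, so that assignment is forced.
Picking the cheapest available assistant for each shift independently would cost £414, but that ignores the shift limits.
An optimal schedule: Slot 1→Pham+Marcus, Slot 2→Marcus, Slot 3→Gallo, Slot 4→Gallo, Slot 5→Marcus+Petrov, Slot 6→Pham, Slot 7→Pham, Slot 8→Horvat, Slot 9→Horvat, Slot 10→Horvat, Slot 11→Gallo.
Total: 48 + 58 + 58 + 68 + 68 + 58 + 98 + 48 + 48 + 18 + 18 + 18 + 68 = £674.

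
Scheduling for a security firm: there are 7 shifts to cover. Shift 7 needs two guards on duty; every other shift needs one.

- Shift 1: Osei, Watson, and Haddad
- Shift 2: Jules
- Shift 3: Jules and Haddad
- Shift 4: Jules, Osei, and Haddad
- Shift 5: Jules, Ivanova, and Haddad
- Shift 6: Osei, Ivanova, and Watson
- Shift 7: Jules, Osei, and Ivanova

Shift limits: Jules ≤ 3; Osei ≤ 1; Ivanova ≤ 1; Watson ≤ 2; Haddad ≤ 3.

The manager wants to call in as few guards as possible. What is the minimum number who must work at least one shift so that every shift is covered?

8 slots to fill and no one can take more than 3, so at least ⌈8/3⌉ = 3 guards are needed.
No set of 3 guards can cover every shift (each such set leaves at least one shift with no one available or exceeds a cap).
Jules, Osei, Ivanova, and Haddad alone can cover everything: Shift 1→Haddad, Shift 2→Jules, Shift 3→Jules, Shift 4→Haddad, Shift 5→Haddad, Shift 6→Osei, Shift 7→Jules+Ivanova.

4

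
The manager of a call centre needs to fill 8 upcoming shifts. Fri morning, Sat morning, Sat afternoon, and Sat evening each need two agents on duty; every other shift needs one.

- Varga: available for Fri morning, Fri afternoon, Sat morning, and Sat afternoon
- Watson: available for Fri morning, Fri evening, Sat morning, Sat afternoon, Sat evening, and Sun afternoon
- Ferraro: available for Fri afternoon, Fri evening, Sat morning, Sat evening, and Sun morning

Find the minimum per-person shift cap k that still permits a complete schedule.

4

With 3 agents and 12 worker-slots to fill, someone must work at least ⌈12/3⌉ = 4 shifts, so k ≥ 4.
k = 4 works: Fri morning→Varga+Watson, Fri afternoon→Varga, Fri evening→Ferraro, Sat morning→Varga+Ferraro, Sat afternoon→Varga+Watson, Sat evening→Watson+Ferraro, Sun morning→Ferraro, Sun afternoon→Watson.
Loads: Varga 4, Watson 4, Ferraro 4 — all ≤ 4.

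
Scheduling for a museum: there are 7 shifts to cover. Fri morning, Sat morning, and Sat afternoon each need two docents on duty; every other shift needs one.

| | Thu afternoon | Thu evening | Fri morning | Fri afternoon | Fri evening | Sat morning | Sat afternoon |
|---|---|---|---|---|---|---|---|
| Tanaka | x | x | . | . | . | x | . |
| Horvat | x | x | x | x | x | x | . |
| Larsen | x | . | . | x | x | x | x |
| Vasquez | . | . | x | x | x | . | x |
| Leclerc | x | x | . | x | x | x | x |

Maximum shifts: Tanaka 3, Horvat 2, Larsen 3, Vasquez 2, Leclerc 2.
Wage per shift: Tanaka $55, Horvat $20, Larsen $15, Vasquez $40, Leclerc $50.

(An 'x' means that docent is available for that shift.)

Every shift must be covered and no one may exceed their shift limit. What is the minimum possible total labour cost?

Fri morning can only be covered by Horvat and Vasquez, so that assignment is forced.
Picking the cheapest available docent for each shift independently would cost $215, but that ignores the shift limits.
An optimal schedule: Thu afternoon→Larsen, Thu evening→Horvat, Fri morning→Horvat+Vasquez, Fri afternoon→Larsen, Fri evening→Leclerc, Sat morning→Leclerc+Tanaka, Sat afternoon→Larsen+Vasquez.
Total: 15 + 20 + 20 + 40 + 15 + 50 + 50 + 55 + 15 + 40 = $320.

$320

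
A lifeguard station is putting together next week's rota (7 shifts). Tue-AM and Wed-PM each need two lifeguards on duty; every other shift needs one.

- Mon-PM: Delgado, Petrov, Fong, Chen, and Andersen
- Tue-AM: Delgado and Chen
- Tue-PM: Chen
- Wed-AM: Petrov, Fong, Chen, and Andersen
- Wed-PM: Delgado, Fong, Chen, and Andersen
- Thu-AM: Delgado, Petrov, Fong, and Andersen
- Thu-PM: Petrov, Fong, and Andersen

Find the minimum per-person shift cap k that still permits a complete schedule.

With 5 lifeguards and 9 worker-slots to fill, someone must work at least ⌈9/5⌉ = 2 shifts, so k ≥ 2.
k = 2 works: Mon-PM→Fong, Tue-AM→Delgado+Chen, Tue-PM→Chen, Wed-AM→Petrov, Wed-PM→Fong+Andersen, Thu-AM→Delgado, Thu-PM→Petrov.
Loads: Delgado 2, Petrov 2, Fong 2, Chen 2, Andersen 1 — all ≤ 2.

2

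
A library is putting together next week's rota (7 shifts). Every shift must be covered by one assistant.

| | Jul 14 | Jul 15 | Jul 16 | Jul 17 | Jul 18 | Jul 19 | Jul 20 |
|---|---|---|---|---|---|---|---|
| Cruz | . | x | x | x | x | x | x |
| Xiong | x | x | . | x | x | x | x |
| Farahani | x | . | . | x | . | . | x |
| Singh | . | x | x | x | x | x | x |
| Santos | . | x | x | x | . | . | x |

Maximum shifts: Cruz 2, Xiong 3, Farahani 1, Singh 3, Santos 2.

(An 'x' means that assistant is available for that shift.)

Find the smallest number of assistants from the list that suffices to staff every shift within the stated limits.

7 slots to fill and no one can take more than 3, so at least ⌈7/3⌉ = 3 assistants are needed.
Cruz, Xiong, and Singh alone can cover everything: Jul 14→Xiong, Jul 15→Cruz, Jul 16→Cruz, Jul 17→Xiong, Jul 18→Xiong, Jul 19→Singh, Jul 20→Singh.

3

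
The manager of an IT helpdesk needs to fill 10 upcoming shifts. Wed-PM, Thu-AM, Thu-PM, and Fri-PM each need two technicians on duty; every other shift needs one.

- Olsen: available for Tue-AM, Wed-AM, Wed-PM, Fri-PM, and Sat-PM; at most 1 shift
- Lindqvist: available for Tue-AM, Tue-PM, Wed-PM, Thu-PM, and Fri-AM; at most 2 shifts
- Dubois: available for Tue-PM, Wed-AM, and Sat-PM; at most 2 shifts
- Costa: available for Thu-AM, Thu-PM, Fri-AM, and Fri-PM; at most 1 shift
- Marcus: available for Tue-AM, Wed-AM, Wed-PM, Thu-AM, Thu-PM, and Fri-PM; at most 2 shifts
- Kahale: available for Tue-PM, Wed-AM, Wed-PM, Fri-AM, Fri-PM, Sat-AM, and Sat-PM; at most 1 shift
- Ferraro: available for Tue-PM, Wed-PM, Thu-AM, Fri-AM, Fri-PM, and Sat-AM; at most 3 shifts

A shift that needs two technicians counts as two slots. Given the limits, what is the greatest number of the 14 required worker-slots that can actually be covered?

12

Total capacity across all technicians is 1+2+2+1+2+1+3 = 12, and 14 slots are needed, so at most 12 can be filled.
An assignment achieving 12: Tue-AM→Olsen, Tue-PM→Lindqvist, Wed-AM→Dubois, Wed-PM→Ferraro, Thu-AM→Costa+Marcus, Thu-PM→Lindqvist+Marcus, Fri-AM→Ferraro, Fri-PM→Ferraro, Sat-AM→Kahale, Sat-PM→Dubois.
Loads: Olsen 1/1, Lindqvist 2/2, Dubois 2/2, Costa 1/1, Marcus 2/2, Kahale 1/1, Ferraro 3/3.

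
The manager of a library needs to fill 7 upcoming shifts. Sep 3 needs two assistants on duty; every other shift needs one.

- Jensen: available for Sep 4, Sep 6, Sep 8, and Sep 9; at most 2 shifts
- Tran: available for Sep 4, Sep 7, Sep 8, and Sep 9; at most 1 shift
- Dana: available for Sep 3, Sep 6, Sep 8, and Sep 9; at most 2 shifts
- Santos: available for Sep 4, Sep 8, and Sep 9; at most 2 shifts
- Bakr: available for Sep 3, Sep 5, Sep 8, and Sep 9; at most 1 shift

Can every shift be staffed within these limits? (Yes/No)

Total capacity is 8 and 8 slots are needed, so capacity alone doesn't rule it out.
Shifts {Sep 3, Sep 5} need 3 worker-slots in total, but the assistants available for any of those shifts (Dana and Bakr) can supply at most 2 among them. So no valid schedule exists.

No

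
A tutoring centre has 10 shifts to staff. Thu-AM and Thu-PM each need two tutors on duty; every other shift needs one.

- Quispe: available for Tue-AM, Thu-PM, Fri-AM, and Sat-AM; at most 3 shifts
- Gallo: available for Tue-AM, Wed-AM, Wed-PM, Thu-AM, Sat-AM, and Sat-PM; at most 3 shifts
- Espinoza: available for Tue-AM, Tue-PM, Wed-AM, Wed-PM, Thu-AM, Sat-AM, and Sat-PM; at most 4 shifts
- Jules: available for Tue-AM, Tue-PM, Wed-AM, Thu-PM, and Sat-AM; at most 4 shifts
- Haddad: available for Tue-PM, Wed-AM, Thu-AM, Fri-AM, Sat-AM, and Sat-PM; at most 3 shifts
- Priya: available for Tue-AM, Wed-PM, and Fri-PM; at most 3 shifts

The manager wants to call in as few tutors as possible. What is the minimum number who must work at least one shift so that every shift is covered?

12 slots to fill and no one can take more than 4, so at least ⌈12/4⌉ = 3 tutors are needed.
Shifts {Thu-AM, Thu-PM, Fri-PM} need 5 slots, but among the tutors available for them (Quispe, Gallo, Espinoza, Jules, Haddad, and Priya) any 4 together supply at most 4. So 4 tutors are not enough.
Quispe, Gallo, Espinoza, Jules, and Priya alone can cover everything: Tue-AM→Espinoza, Tue-PM→Espinoza, Wed-AM→Gallo, Wed-PM→Espinoza, Thu-AM→Gallo+Espinoza, Thu-PM→Quispe+Jules, Fri-AM→Quispe, Fri-PM→Priya, Sat-AM→Quispe, Sat-PM→Gallo.

5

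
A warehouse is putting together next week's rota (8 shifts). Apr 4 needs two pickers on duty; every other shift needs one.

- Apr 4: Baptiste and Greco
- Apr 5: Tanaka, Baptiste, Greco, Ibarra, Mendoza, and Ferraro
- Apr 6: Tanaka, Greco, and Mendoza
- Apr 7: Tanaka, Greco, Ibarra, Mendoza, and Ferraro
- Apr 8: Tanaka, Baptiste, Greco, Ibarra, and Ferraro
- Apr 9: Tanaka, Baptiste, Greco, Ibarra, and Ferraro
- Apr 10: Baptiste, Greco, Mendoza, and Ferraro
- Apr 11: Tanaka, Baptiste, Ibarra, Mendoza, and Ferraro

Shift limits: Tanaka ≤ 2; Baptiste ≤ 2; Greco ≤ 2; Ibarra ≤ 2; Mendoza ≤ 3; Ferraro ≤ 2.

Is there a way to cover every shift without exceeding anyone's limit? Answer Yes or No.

Apr 4 can only be covered by Baptiste and Greco, so that assignment is forced.
One valid schedule: Apr 4→Baptiste+Greco, Apr 5→Mendoza, Apr 6→Tanaka, Apr 7→Tanaka, Apr 8→Greco, Apr 9→Ibarra, Apr 10→Baptiste, Apr 11→Ibarra.
Loads: Tanaka 2/2, Baptiste 2/2, Greco 2/2, Ibarra 2/2, Mendoza 1/3, Ferraro 0/2 — all within limits.

Yes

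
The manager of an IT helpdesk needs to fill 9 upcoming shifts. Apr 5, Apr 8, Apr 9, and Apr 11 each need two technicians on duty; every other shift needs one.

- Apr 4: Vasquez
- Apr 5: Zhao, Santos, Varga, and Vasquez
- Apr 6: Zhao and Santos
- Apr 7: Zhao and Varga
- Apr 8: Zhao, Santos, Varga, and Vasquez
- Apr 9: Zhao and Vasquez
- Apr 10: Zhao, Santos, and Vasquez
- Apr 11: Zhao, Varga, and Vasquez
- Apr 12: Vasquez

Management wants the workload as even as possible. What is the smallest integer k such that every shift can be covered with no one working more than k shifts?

4

With 4 technicians and 13 worker-slots to fill, someone must work at least ⌈13/4⌉ = 4 shifts, so k ≥ 4.
k = 4 works: Apr 4→Vasquez, Apr 5→Santos+Varga, Apr 6→Zhao, Apr 7→Zhao, Apr 8→Santos+Varga, Apr 9→Zhao+Vasquez, Apr 10→Zhao, Apr 11→Varga+Vasquez, Apr 12→Vasquez.
Loads: Zhao 4, Santos 2, Varga 3, Vasquez 4 — all ≤ 4.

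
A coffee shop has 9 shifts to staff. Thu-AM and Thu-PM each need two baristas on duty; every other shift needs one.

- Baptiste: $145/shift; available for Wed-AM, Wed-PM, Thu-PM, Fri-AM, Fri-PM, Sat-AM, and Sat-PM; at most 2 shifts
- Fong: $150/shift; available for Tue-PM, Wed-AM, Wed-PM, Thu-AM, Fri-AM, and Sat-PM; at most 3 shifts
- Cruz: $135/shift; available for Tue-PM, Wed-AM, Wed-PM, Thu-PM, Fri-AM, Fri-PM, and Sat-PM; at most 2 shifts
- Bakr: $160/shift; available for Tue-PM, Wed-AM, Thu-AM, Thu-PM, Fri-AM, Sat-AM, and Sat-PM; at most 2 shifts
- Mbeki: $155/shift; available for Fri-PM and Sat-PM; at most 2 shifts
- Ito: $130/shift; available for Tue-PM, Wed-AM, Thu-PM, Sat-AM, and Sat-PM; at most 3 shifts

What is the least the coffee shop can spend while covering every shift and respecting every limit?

Thu-AM can only be covered by Fong and Bakr, so that assignment is forced.
Picking the cheapest available barista for each shift independently would cost $1500, but that ignores the shift limits.
An optimal schedule: Tue-PM→Ito, Wed-AM→Fong, Wed-PM→Cruz, Thu-AM→Fong+Bakr, Thu-PM→Ito+Baptiste, Fri-AM→Baptiste, Fri-PM→Cruz, Sat-AM→Ito, Sat-PM→Fong.
Total: 130 + 150 + 135 + 150 + 160 + 130 + 145 + 145 + 135 + 130 + 150 = $1560.

$1560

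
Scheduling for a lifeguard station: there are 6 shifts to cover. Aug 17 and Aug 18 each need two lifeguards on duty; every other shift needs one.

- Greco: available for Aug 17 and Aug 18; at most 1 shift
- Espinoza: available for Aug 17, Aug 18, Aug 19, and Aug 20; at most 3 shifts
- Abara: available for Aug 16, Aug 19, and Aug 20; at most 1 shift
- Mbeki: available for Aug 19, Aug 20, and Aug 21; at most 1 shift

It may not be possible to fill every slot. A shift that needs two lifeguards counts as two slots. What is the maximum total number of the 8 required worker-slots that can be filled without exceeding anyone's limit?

Total capacity across all lifeguards is 1+3+1+1 = 6, and 8 slots are needed, so at most 6 can be filled.
An assignment achieving 6: Aug 16→Abara, Aug 17→Greco+Espinoza, Aug 18→Espinoza, Aug 19→Espinoza, Aug 21→Mbeki.
Loads: Greco 1/1, Espinoza 3/3, Abara 1/1, Mbeki 1/1.

6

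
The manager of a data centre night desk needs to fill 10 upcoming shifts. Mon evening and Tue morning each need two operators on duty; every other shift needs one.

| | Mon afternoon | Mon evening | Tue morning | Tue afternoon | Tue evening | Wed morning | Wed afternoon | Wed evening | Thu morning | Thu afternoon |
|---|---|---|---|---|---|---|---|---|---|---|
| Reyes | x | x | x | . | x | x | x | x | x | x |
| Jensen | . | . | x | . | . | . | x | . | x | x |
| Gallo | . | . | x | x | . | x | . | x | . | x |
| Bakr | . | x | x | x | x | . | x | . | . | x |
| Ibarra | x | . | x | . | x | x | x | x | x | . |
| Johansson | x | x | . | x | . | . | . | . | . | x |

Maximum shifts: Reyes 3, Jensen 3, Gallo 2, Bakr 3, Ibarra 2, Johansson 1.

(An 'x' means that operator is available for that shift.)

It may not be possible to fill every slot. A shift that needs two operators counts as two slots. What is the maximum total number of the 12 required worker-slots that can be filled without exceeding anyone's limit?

Total capacity across all operators is 3+3+2+3+2+1 = 14, and 12 slots are needed, so at most 12 can be filled.
An assignment achieving 12: Mon afternoon→Reyes, Mon evening→Reyes+Bakr, Tue morning→Jensen+Bakr, Tue afternoon→Gallo, Tue evening→Reyes, Wed morning→Gallo, Wed afternoon→Jensen, Wed evening→Ibarra, Thu morning→Jensen, Thu afternoon→Bakr.
Loads: Reyes 3/3, Jensen 3/3, Gallo 2/2, Bakr 3/3, Ibarra 1/2, Johansson 0/1.

12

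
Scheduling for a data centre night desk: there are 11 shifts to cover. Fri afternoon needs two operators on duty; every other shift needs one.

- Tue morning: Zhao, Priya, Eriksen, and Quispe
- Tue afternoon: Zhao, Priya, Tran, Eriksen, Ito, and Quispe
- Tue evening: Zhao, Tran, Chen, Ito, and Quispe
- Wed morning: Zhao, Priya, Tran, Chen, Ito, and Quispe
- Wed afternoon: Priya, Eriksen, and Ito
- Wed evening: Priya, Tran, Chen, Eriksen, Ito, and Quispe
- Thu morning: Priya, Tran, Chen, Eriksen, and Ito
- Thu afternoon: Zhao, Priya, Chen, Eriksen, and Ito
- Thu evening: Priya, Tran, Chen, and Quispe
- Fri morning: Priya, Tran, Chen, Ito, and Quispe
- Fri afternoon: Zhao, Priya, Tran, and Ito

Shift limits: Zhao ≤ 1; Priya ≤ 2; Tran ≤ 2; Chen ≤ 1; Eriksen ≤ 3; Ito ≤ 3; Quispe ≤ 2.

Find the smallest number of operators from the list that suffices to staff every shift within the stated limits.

5

12 slots to fill and no one can take more than 3, so at least ⌈12/3⌉ = 4 operators are needed.
Any 4 operators together have capacity at most 3+3+2+2 = 10 < 12 slots, so 4 can never suffice.
Priya, Tran, Eriksen, Ito, and Quispe alone can cover everything: Tue morning→Priya, Tue afternoon→Eriksen, Tue evening→Tran, Wed morning→Ito, Wed afternoon→Priya, Wed evening→Quispe, Thu morning→Eriksen, Thu afternoon→Eriksen, Thu evening→Quispe, Fri morning→Ito, Fri afternoon→Tran+Ito.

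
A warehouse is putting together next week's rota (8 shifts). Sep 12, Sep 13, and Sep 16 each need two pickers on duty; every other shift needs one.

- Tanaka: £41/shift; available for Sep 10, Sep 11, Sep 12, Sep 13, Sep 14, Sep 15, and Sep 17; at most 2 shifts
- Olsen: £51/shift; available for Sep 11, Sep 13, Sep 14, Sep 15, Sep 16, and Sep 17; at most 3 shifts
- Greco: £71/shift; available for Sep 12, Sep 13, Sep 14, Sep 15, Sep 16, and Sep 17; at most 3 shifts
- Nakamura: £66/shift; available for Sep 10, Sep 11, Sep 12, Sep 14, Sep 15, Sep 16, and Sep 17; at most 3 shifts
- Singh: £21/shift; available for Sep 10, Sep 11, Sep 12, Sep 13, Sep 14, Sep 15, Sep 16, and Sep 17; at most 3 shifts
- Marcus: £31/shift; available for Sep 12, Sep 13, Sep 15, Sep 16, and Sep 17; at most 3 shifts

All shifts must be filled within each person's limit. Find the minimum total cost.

£391

Picking the cheapest available picker for each shift independently would cost £261, but that ignores the shift limits.
An optimal schedule: Sep 10→Singh, Sep 11→Singh, Sep 12→Marcus+Tanaka, Sep 13→Tanaka+Olsen, Sep 14→Singh, Sep 15→Marcus, Sep 16→Marcus+Olsen, Sep 17→Olsen.
Total: 21 + 21 + 31 + 41 + 41 + 51 + 21 + 31 + 31 + 51 + 51 = £391.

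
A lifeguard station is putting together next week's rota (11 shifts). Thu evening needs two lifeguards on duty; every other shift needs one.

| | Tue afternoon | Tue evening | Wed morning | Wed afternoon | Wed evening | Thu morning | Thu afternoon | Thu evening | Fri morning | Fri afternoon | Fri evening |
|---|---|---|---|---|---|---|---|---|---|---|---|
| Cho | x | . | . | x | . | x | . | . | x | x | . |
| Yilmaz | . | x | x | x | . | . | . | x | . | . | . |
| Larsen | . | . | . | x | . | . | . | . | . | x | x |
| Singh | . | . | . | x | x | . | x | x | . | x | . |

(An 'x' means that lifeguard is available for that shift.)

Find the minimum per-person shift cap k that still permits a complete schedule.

3

With 4 lifeguards and 12 worker-slots to fill, someone must work at least ⌈12/4⌉ = 3 shifts, so k ≥ 3.
k = 3 works: Tue afternoon→Cho, Tue evening→Yilmaz, Wed morning→Yilmaz, Wed afternoon→Larsen, Wed evening→Singh, Thu morning→Cho, Thu afternoon→Singh, Thu evening→Yilmaz+Singh, Fri morning→Cho, Fri afternoon→Larsen, Fri evening→Larsen.
Loads: Cho 3, Yilmaz 3, Larsen 3, Singh 3 — all ≤ 3.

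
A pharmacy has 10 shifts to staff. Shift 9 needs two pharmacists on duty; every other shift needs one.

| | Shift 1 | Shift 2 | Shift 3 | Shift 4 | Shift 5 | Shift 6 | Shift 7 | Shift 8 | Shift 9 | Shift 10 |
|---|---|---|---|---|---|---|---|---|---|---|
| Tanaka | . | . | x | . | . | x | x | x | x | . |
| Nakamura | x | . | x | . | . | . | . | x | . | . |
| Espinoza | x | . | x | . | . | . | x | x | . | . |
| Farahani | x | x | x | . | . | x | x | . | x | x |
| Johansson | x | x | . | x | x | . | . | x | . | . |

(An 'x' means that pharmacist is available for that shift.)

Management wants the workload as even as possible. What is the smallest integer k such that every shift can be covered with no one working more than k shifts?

3

With 5 pharmacists and 11 worker-slots to fill, someone must work at least ⌈11/5⌉ = 3 shifts, so k ≥ 3.
k = 3 works: Shift 1→Nakamura, Shift 2→Farahani, Shift 3→Nakamura, Shift 4→Johansson, Shift 5→Johansson, Shift 6→Tanaka, Shift 7→Tanaka, Shift 8→Nakamura, Shift 9→Tanaka+Farahani, Shift 10→Farahani.
Loads: Tanaka 3, Nakamura 3, Espinoza 0, Farahani 3, Johansson 2 — all ≤ 3.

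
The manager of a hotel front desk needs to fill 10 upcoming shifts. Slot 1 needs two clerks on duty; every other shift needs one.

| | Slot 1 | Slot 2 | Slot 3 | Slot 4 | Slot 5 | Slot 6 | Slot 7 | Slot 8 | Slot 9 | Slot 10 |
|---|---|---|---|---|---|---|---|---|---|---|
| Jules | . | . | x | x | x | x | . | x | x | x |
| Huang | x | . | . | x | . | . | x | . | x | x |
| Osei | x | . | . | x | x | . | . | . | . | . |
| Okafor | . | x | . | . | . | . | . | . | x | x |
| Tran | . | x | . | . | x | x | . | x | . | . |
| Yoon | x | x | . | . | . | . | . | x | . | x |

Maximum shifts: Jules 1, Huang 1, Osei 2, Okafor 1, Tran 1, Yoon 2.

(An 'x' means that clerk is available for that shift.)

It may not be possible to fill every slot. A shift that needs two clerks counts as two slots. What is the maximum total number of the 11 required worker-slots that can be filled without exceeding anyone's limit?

8

Total capacity across all clerks is 1+1+2+1+1+2 = 8, and 11 slots are needed, so at most 8 can be filled.
An assignment achieving 8: Slot 1→Osei+Yoon, Slot 2→Okafor, Slot 3→Jules, Slot 4→Osei, Slot 6→Tran, Slot 7→Huang, Slot 8→Yoon.
Loads: Jules 1/1, Huang 1/1, Osei 2/2, Okafor 1/1, Tran 1/1, Yoon 2/2.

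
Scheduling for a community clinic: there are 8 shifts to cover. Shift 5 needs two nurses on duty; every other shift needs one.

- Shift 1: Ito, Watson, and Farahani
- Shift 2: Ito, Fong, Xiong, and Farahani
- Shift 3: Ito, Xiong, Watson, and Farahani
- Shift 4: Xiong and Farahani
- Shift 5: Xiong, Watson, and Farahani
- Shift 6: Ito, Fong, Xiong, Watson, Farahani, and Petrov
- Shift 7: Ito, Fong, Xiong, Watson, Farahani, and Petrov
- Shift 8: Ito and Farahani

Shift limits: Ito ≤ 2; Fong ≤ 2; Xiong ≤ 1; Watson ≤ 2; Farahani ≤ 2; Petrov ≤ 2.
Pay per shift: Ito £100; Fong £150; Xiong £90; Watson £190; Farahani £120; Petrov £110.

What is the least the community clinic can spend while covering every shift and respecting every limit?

£1090

Picking the cheapest available nurse for each shift independently would cost £860, but that ignores the shift limits.
An optimal schedule: Shift 1→Ito, Shift 2→Fong, Shift 3→Farahani, Shift 4→Xiong, Shift 5→Farahani+Watson, Shift 6→Petrov, Shift 7→Petrov, Shift 8→Ito.
Total: 100 + 150 + 120 + 90 + 120 + 190 + 110 + 110 + 100 = £1090.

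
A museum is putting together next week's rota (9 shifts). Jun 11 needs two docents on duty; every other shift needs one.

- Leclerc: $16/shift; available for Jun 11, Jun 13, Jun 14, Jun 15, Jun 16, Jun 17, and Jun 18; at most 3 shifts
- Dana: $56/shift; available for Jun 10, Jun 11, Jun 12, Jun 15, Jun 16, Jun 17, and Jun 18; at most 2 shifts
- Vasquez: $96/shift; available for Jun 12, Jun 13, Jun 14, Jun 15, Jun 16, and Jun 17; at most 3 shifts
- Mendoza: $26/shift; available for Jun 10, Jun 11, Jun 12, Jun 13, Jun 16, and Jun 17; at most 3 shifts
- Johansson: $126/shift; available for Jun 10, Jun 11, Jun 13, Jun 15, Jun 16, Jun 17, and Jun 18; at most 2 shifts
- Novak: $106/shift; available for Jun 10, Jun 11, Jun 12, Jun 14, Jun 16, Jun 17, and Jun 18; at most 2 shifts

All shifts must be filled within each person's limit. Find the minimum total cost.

$430

Picking the cheapest available docent for each shift independently would cost $190, but that ignores the shift limits.
An optimal schedule: Jun 10→Mendoza, Jun 11→Mendoza+Dana, Jun 12→Mendoza, Jun 13→Leclerc, Jun 14→Leclerc, Jun 15→Leclerc, Jun 16→Vasquez, Jun 17→Vasquez, Jun 18→Dana.
Total: 26 + 26 + 56 + 26 + 16 + 16 + 16 + 96 + 96 + 56 = $430.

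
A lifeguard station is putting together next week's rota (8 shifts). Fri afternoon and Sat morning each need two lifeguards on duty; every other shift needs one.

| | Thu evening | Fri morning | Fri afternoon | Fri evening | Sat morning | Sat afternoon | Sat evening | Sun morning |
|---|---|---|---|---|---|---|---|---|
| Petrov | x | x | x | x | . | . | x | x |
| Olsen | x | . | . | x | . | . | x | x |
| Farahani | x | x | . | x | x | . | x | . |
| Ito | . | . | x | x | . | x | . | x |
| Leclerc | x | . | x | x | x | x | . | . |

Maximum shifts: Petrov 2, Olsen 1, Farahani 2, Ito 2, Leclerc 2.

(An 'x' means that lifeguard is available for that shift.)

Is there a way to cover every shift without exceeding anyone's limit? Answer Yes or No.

Total capacity is 2+1+2+2+2 = 9 but 10 worker-slots are needed — infeasible.

No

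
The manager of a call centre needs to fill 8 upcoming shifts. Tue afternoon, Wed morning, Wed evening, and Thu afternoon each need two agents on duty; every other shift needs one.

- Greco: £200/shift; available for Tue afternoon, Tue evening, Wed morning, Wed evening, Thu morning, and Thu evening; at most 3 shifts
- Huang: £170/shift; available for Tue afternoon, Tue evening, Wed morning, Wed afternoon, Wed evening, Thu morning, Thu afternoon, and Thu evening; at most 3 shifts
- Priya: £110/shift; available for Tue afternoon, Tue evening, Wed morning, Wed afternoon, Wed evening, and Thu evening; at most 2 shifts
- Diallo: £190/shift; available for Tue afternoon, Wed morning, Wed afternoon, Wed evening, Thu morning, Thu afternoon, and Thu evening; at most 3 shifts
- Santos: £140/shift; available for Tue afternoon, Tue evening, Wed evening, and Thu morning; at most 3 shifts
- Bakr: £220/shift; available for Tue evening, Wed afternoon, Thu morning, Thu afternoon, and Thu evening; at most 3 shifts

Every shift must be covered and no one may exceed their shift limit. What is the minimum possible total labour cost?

Picking the cheapest available agent for each shift independently would cost £1610, but that ignores the shift limits.
An optimal schedule: Tue afternoon→Santos+Diallo, Tue evening→Priya, Wed morning→Huang+Diallo, Wed afternoon→Priya, Wed evening→Santos+Greco, Thu morning→Santos, Thu afternoon→Huang+Diallo, Thu evening→Huang.
Total: 140 + 190 + 110 + 170 + 190 + 110 + 140 + 200 + 140 + 170 + 190 + 170 = £1920.

£1920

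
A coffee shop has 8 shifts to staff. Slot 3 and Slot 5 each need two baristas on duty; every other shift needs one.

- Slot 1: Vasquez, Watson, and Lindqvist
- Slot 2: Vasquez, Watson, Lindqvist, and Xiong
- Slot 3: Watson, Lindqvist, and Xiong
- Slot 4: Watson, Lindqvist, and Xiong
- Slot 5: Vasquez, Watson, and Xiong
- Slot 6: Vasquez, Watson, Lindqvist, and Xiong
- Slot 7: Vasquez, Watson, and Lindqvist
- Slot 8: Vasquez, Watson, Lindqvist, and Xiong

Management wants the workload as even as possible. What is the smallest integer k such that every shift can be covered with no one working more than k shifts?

3

With 4 baristas and 10 worker-slots to fill, someone must work at least ⌈10/4⌉ = 3 shifts, so k ≥ 3.
k = 3 works: Slot 1→Vasquez, Slot 2→Lindqvist, Slot 3→Watson+Lindqvist, Slot 4→Watson, Slot 5→Vasquez+Watson, Slot 6→Lindqvist, Slot 7→Vasquez, Slot 8→Xiong.
Loads: Vasquez 3, Watson 3, Lindqvist 3, Xiong 1 — all ≤ 3.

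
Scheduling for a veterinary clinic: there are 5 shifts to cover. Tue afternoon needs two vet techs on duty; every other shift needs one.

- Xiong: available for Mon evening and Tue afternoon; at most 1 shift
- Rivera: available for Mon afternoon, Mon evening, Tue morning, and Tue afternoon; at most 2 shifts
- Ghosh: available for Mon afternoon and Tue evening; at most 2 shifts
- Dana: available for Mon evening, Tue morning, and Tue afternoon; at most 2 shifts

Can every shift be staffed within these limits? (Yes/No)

Yes

Tue evening can only be covered by Ghosh, so that assignment is forced.
One valid schedule: Mon afternoon→Rivera, Mon evening→Dana, Tue morning→Rivera, Tue afternoon→Xiong+Dana, Tue evening→Ghosh.
Loads: Xiong 1/1, Rivera 2/2, Ghosh 1/2, Dana 2/2 — all within limits.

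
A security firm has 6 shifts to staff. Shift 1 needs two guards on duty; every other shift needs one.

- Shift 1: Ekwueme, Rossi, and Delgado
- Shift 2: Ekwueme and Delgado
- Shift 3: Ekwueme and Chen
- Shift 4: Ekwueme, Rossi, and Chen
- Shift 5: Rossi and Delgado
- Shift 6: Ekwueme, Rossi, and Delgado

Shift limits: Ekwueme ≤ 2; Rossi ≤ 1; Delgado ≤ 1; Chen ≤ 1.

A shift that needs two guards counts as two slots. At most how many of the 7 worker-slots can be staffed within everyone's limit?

Total capacity across all guards is 2+1+1+1 = 5, and 7 slots are needed, so at most 5 can be filled.
An assignment achieving 5: Shift 1→Delgado, Shift 2→Ekwueme, Shift 3→Ekwueme, Shift 4→Chen, Shift 5→Rossi.
Loads: Ekwueme 2/2, Rossi 1/1, Delgado 1/1, Chen 1/1.

5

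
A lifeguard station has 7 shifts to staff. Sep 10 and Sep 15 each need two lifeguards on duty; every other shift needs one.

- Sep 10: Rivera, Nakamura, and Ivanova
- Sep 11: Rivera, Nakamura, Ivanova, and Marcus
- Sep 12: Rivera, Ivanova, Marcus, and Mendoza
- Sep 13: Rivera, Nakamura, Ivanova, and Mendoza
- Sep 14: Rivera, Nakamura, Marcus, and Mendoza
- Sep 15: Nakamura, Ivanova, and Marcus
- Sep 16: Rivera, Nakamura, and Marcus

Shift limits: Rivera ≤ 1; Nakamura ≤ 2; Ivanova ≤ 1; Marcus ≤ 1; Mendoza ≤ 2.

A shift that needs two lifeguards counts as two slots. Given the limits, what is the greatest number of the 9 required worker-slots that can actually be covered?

Total capacity across all lifeguards is 1+2+1+1+2 = 7, and 9 slots are needed, so at most 7 can be filled.
An assignment achieving 7: Sep 10→Rivera+Nakamura, Sep 12→Mendoza, Sep 13→Mendoza, Sep 15→Nakamura+Ivanova, Sep 16→Marcus.
Loads: Rivera 1/1, Nakamura 2/2, Ivanova 1/1, Marcus 1/1, Mendoza 2/2.

7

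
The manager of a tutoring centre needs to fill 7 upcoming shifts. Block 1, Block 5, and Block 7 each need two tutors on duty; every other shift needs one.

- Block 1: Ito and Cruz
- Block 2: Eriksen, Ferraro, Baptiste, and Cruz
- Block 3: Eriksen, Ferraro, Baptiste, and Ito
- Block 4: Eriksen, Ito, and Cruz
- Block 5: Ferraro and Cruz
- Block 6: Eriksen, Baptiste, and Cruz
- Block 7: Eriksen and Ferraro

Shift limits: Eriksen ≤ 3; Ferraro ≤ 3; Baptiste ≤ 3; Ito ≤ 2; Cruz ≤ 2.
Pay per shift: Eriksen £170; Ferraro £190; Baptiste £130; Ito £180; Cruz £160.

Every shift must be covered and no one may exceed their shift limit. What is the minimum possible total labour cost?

£1610

Block 1 can only be covered by Ito and Cruz, so that assignment is forced.
Block 5 can only be covered by Ferraro and Cruz, so that assignment is forced.
Block 7 can only be covered by Eriksen and Ferraro, so that assignment is forced.
Picking the cheapest available tutor for each shift independently would cost £1600, but that ignores the shift limits.
An optimal schedule: Block 1→Cruz+Ito, Block 2→Baptiste, Block 3→Baptiste, Block 4→Eriksen, Block 5→Cruz+Ferraro, Block 6→Baptiste, Block 7→Eriksen+Ferraro.
Total: 160 + 180 + 130 + 130 + 170 + 160 + 190 + 130 + 170 + 190 = £1610.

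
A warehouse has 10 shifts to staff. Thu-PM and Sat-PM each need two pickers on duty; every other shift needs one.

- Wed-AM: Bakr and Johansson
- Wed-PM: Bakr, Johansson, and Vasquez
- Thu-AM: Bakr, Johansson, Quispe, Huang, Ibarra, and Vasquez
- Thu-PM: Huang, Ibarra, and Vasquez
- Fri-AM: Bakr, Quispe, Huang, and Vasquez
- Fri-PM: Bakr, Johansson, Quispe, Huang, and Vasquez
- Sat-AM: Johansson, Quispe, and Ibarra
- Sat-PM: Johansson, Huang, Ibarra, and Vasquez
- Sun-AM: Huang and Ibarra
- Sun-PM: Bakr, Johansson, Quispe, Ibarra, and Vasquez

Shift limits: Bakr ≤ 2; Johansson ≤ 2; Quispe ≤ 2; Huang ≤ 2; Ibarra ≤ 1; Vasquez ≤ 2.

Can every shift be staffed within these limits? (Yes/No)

Total capacity is 2+2+2+2+1+2 = 11 but 12 worker-slots are needed — infeasible.

No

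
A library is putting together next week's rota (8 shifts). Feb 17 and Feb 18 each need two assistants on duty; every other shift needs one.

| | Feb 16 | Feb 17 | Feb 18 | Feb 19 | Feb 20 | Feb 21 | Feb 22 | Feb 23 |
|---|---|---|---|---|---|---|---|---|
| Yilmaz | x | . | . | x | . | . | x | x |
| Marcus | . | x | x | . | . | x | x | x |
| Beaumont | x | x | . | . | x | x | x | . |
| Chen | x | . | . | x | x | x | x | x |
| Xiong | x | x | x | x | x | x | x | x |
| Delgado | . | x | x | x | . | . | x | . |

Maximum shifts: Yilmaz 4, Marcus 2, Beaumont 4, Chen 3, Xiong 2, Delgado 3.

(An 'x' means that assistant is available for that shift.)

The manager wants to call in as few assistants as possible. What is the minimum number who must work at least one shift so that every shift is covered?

10 slots to fill and no one can take more than 4, so at least ⌈10/4⌉ = 3 assistants are needed.
No set of 3 assistants can cover every shift (each such set leaves at least one shift with no one available or exceeds a cap).
Yilmaz, Marcus, Beaumont, and Xiong alone can cover everything: Feb 16→Yilmaz, Feb 17→Marcus+Beaumont, Feb 18→Marcus+Xiong, Feb 19→Yilmaz, Feb 20→Beaumont, Feb 21→Beaumont, Feb 22→Yilmaz, Feb 23→Yilmaz.

4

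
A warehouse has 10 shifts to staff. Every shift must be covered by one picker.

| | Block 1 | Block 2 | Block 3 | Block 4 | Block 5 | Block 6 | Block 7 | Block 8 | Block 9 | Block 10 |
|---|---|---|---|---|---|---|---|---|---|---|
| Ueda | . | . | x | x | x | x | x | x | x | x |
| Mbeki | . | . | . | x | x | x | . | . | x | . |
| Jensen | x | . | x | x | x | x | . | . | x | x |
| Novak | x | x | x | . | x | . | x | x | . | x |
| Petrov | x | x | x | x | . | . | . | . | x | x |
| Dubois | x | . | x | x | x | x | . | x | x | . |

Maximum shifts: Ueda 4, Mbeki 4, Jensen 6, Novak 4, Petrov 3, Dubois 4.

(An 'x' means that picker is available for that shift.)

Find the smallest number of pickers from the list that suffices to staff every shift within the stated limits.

10 slots to fill and no one can take more than 6, so at least ⌈10/6⌉ = 2 pickers are needed.
Jensen and Novak alone can cover everything: Block 1→Jensen, Block 2→Novak, Block 3→Jensen, Block 4→Jensen, Block 5→Jensen, Block 6→Jensen, Block 7→Novak, Block 8→Novak, Block 9→Jensen, Block 10→Novak.

2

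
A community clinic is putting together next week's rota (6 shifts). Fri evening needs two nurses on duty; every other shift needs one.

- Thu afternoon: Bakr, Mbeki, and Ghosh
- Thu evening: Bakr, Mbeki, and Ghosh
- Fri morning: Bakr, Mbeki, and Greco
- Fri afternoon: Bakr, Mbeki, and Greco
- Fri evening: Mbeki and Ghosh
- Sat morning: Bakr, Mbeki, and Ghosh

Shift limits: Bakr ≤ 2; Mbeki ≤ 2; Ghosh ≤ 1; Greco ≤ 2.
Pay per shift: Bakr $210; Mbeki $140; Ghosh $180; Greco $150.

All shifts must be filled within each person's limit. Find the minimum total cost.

$1180

Fri evening can only be covered by Mbeki and Ghosh, so that assignment is forced.
Picking the cheapest available nurse for each shift independently would cost $1020, but that ignores the shift limits.
An optimal schedule: Thu afternoon→Bakr, Thu evening→Bakr, Fri morning→Greco, Fri afternoon→Greco, Fri evening→Mbeki+Ghosh, Sat morning→Mbeki.
Total: 210 + 210 + 150 + 150 + 140 + 180 + 140 = $1180.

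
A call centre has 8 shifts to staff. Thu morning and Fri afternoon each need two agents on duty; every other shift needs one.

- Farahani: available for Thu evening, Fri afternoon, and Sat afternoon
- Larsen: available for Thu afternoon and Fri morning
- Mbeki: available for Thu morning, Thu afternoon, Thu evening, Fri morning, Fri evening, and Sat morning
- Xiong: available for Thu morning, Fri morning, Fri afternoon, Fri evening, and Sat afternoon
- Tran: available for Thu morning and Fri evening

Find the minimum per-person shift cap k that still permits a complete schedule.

With 5 agents and 10 worker-slots to fill, someone must work at least ⌈10/5⌉ = 2 shifts, so k ≥ 2.
k = 2 works: Thu morning→Mbeki+Tran, Thu afternoon→Larsen, Thu evening→Farahani, Fri morning→Larsen, Fri afternoon→Farahani+Xiong, Fri evening→Tran, Sat morning→Mbeki, Sat afternoon→Xiong.
Loads: Farahani 2, Larsen 2, Mbeki 2, Xiong 2, Tran 2 — all ≤ 2.

2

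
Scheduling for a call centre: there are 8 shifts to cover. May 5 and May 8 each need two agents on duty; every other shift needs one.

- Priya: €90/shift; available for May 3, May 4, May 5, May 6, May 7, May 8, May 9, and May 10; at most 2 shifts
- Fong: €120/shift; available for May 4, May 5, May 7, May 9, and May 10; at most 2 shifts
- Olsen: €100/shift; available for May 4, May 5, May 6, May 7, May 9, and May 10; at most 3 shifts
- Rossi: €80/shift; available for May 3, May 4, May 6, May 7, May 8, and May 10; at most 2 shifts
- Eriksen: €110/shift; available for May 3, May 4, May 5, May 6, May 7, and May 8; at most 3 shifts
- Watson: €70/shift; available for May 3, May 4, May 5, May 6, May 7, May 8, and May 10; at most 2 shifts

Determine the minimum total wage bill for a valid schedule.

Picking the cheapest available agent for each shift independently would cost €750, but that ignores the shift limits.
An optimal schedule: May 3→Watson, May 4→Olsen, May 5→Olsen+Eriksen, May 6→Watson, May 7→Olsen, May 8→Rossi+Priya, May 9→Priya, May 10→Rossi.
Total: 70 + 100 + 100 + 110 + 70 + 100 + 80 + 90 + 90 + 80 = €890.

€890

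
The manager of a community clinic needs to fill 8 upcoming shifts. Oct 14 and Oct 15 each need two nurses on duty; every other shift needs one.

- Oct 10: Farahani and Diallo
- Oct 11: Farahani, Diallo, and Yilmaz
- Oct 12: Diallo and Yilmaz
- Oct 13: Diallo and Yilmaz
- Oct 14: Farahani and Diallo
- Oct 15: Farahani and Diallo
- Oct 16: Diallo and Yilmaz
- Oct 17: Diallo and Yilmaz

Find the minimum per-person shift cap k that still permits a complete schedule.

With 3 nurses and 10 worker-slots to fill, someone must work at least ⌈10/3⌉ = 4 shifts, so k ≥ 4.
k = 4 works: Oct 10→Farahani, Oct 11→Farahani, Oct 12→Diallo, Oct 13→Diallo, Oct 14→Farahani+Diallo, Oct 15→Farahani+Diallo, Oct 16→Yilmaz, Oct 17→Yilmaz.
Loads: Farahani 4, Diallo 4, Yilmaz 2 — all ≤ 4.

4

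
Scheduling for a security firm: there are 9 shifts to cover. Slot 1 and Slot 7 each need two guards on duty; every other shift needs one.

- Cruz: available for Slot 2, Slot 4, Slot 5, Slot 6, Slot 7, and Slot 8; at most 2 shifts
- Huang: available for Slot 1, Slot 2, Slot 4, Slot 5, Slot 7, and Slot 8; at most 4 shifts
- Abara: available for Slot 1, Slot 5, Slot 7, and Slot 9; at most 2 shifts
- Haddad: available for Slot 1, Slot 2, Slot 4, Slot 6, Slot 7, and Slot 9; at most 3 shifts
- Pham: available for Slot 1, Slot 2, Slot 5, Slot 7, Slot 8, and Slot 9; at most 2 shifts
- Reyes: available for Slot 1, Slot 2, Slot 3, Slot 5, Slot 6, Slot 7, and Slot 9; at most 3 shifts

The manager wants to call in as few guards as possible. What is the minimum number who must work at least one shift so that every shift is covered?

11 slots to fill and no one can take more than 4, so at least ⌈11/4⌉ = 3 guards are needed.
Any 3 guards together have capacity at most 4+3+3 = 10 < 11 slots, so 3 can never suffice.
Cruz, Huang, Abara, and Reyes alone can cover everything: Slot 1→Huang+Abara, Slot 2→Huang, Slot 3→Reyes, Slot 4→Cruz, Slot 5→Reyes, Slot 6→Cruz, Slot 7→Huang+Reyes, Slot 8→Huang, Slot 9→Abara.

4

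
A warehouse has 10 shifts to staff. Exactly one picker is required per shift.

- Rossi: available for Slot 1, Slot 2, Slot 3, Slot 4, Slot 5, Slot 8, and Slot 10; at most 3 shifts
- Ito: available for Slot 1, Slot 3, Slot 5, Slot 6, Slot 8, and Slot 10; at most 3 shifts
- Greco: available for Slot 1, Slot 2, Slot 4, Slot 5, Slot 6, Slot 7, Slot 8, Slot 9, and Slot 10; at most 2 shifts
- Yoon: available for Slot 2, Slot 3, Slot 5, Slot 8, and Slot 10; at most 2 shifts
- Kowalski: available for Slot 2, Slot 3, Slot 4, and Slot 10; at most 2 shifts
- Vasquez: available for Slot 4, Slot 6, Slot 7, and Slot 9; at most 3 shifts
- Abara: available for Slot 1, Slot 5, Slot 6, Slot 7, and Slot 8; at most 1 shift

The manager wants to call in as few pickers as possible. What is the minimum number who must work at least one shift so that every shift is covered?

4

10 slots to fill and no one can take more than 3, so at least ⌈10/3⌉ = 4 pickers are needed.
Rossi, Ito, Greco, and Yoon alone can cover everything: Slot 1→Rossi, Slot 2→Rossi, Slot 3→Ito, Slot 4→Rossi, Slot 5→Ito, Slot 6→Ito, Slot 7→Greco, Slot 8→Yoon, Slot 9→Greco, Slot 10→Yoon.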